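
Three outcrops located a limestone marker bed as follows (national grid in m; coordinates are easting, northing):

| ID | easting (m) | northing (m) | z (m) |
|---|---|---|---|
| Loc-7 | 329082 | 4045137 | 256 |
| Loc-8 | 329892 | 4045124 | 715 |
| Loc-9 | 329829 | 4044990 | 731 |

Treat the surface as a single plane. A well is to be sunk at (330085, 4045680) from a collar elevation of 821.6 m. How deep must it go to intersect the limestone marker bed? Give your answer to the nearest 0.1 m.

211.3 m

Let the plane be z = a·easting + b·northing + c.
Loc-8−Loc-7: 810a − 13b = 459;  Loc-9−Loc-7: 747a − 147b = 475.
Solving gives a = 0.560520853, b = −0.382931446.
Then c = 256 − a·329082 − b·4045137 = 1364808.84.
At (330085, 4045680): z_contact = 185019.53 − 1549218.09 + 1364808.84 = 610.27 m.
Depth below ground = 821.6 − 610.27 = 211.3 m.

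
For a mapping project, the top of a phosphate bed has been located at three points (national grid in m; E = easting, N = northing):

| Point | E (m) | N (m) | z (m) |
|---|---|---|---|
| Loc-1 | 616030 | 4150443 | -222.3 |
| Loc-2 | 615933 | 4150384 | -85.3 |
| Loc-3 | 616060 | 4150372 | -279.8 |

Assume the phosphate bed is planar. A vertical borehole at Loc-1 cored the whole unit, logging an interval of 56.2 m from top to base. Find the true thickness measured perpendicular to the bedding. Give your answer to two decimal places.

30.82 m

Two edge vectors: Loc-1→Loc-2 = (-97, -59, 137), Loc-1→Loc-3 = (30, -71, -57.5).
Normal n = (Loc-1→Loc-2) × (Loc-1→Loc-3) = (13119.5, -1467.5, 8657).
So ∂z/∂E = −n_x/n_z = −1.51548 and ∂z/∂N = −n_y/n_z = 0.16952.
|∇z| = √(a²+b²) = 1.52493, so dip δ = arctan(1.52493) = 56.74°.
True thickness = vertical thickness × cos δ = 56.2 × cos 56.74° = 30.82 m.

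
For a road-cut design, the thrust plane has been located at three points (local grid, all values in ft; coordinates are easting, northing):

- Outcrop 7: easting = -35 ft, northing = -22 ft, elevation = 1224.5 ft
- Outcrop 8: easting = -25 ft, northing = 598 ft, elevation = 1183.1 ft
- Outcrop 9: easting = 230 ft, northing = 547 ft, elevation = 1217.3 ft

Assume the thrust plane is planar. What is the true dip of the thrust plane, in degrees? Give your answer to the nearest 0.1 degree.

Two edge vectors: Outcrop 7→Outcrop 8 = (10, 620, -41.4), Outcrop 7→Outcrop 9 = (265, 569, -7.2).
Normal n = (Outcrop 7→Outcrop 8) × (Outcrop 7→Outcrop 9) = (19092.6, -10899, -158610).
So ∂z/∂easting = −n_x/n_z = 0.12037 and ∂z/∂northing = −n_y/n_z = −0.06872.
Gradient magnitude |∇z| = √(a² + b²) = √(0.01449 + 0.00472) = 0.13861.
True dip = arctan(0.13861) = 7.9°, dipping toward WNW (azimuth ≈ 300°).

7.9°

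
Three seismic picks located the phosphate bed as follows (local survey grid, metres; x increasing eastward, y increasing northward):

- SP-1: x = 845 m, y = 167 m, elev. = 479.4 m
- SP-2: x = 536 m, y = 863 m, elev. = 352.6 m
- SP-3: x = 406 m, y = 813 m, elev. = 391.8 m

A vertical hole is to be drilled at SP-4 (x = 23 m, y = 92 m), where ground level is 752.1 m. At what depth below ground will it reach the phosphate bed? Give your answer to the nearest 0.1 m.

89.9 m

Let the plane be z = a·x + b·y + c.
SP-2−SP-1: −309a + 696b = −126.8;  SP-3−SP-1: −439a + 646b = −87.6.
Solving gives a = −0.19771, b = −0.26996.
Then c = 479.4 − a·845 − b·167 = 691.55.
At (23, 92): z_contact = −4.55 − 24.84 + 691.55 = 662.16 m.
Depth below ground = 752.1 − 662.16 = 89.9 m.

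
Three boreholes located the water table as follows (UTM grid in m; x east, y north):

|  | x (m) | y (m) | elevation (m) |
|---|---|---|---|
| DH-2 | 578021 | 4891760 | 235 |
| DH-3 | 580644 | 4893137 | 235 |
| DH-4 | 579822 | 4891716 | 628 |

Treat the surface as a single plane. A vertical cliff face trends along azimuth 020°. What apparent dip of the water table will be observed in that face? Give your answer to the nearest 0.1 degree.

Two edge vectors: DH-2→DH-3 = (2623, 1377, 0), DH-2→DH-4 = (1801, -44, 393).
Normal n = (DH-2→DH-3) × (DH-2→DH-4) = (541161, -1030839, -2595389).
So ∂z/∂x = −n_x/n_z = 0.20851 and ∂z/∂y = −n_y/n_z = −0.39718.
Unit vector along 020° is (sin 20°, cos 20°) = (0.3420, 0.9397).
Slope in that direction = a·(0.3420) + b·(0.9397) = −0.30191.
Apparent dip = arctan|0.30191| = 16.8° (true dip is 24.2°, so apparent ≤ true as expected).

16.8°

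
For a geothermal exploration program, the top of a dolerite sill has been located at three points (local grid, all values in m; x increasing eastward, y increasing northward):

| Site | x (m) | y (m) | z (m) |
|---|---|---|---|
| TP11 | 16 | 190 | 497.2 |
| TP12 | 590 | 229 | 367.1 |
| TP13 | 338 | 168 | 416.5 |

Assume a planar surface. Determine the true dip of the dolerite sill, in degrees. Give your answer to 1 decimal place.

Two edge vectors: TP11→TP12 = (574, 39, -130.1), TP11→TP13 = (322, -22, -80.7).
Normal n = (TP11→TP12) × (TP11→TP13) = (-6009.5, 4429.6, -25186).
So ∂z/∂x = −n_x/n_z = −0.23860 and ∂z/∂y = −n_y/n_z = 0.17588.
Gradient magnitude |∇z| = √(a² + b²) = √(0.05693 + 0.03093) = 0.29642.
True dip = arctan(0.29642) = 16.5°, dipping toward SE (azimuth ≈ 126°).

16.5°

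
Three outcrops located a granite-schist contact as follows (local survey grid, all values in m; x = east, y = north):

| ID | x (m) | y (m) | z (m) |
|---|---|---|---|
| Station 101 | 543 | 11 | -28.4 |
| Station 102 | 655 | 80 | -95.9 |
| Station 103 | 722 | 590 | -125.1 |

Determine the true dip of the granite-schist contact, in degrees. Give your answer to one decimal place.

Two edge vectors: Station 101→Station 102 = (112, 69, -67.5), Station 101→Station 103 = (179, 579, -96.7).
Normal n = (Station 101→Station 102) × (Station 101→Station 103) = (32410.2, -1252.1, 52497).
So ∂z/∂x = −n_x/n_z = −0.61737 and ∂z/∂y = −n_y/n_z = 0.02385.
Gradient magnitude |∇z| = √(a² + b²) = √(0.38115 + 0.00057) = 0.61783.
True dip = arctan(0.61783) = 31.7°, dipping toward E (azimuth ≈ 092°).

31.7°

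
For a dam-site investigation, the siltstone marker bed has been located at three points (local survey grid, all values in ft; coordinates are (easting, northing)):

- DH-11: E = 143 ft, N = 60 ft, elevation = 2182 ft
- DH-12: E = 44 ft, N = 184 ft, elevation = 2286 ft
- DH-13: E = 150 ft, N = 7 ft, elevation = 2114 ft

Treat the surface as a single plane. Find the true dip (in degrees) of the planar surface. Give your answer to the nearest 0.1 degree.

Two edge vectors: DH-11→DH-12 = (-99, 124, 104), DH-11→DH-13 = (7, -53, -68).
Normal n = (DH-11→DH-12) × (DH-11→DH-13) = (-2920, -6004, 4379).
So ∂z/∂E = −n_x/n_z = 0.66682 and ∂z/∂N = −n_y/n_z = 1.37109.
Gradient magnitude |∇z| = √(a² + b²) = √(0.44465 + 1.87989) = 1.52464.
True dip = arctan(1.52464) = 56.7°, dipping toward SSW (azimuth ≈ 206°).

56.7°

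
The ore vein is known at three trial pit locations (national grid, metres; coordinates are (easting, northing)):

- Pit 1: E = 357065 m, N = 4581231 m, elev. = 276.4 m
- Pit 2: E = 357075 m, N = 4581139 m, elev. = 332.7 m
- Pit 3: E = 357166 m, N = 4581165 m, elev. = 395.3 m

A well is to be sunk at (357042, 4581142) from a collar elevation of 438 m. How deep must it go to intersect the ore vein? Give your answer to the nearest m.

134 m

Let the plane be z = a·E + b·N + c.
Pit 2−Pit 1: 10a − 92b = 56.3;  Pit 3−Pit 1: 101a − 66b = 118.9.
Solving gives a = 0.83677016, b = −0.52100324.
Then c = 276.4 − a·357065 − b·4581231 = 2088331.28.
At (357042, 4581142): z_contact = 298762.1 − 2386789.8 + 2088331.28 = 303.5 m.
Depth below ground = 438 − 303.5 = 134 m.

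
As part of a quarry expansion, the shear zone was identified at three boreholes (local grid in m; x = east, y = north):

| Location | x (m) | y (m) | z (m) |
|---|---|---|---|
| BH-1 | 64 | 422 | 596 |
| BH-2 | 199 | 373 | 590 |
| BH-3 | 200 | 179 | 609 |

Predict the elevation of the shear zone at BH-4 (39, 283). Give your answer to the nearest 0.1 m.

611.7 m

Two edge vectors: BH-1→BH-2 = (135, -49, -6), BH-1→BH-3 = (136, -243, 13).
Normal n = (BH-1→BH-2) × (BH-1→BH-3) = (-2095, -2571, -26141).
So ∂z/∂x = −n_x/n_z = −0.08014 and ∂z/∂y = −n_y/n_z = −0.09835.
Intercept c from BH-1: 596 + 5.13 + 41.50 = 642.63.
At (39, 283): z = −3.1 − 27.8 + 642.63 = 611.7 m.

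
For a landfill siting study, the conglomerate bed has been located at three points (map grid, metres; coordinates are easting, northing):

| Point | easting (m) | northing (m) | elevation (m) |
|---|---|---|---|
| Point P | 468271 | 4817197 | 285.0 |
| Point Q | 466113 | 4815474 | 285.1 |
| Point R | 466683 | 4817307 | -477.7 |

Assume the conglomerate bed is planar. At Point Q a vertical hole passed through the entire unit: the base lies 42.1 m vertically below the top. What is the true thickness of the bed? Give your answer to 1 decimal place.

34.4 m

Let the plane be z = a·easting + b·northing + c.
Point Q−Point P: −2158a − 1723b = 0.1;  Point R−Point P: −1588a + 110b = −762.7.
Solving gives a = 0.44194, b = −0.55358.
|∇z| = √(a²+b²) = 0.70835, so dip δ = arctan(0.70835) = 35.31°.
True thickness = vertical thickness × cos δ = 42.1 × cos 35.31° = 34.4 m.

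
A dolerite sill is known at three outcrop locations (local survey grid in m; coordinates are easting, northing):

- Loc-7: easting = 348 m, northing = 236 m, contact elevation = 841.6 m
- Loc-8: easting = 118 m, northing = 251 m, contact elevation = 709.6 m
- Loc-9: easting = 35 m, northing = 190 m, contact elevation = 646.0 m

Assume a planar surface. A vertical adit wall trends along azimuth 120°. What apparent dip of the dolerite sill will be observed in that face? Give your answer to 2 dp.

Two edge vectors: Loc-7→Loc-8 = (-230, 15, -132), Loc-7→Loc-9 = (-313, -46, -195.6).
Normal n = (Loc-7→Loc-8) × (Loc-7→Loc-9) = (-9006, -3672, 15275).
So ∂z/∂easting = −n_x/n_z = 0.58959 and ∂z/∂northing = −n_y/n_z = 0.24039.
Unit vector along 120° is (sin 120°, cos 120°) = (0.8660, -0.5000).
Slope in that direction = a·(0.8660) + b·(-0.5000) = 0.39040.
Apparent dip = arctan|0.39040| = 21.33° (true dip is 32.5°, so apparent ≤ true as expected).

21.33°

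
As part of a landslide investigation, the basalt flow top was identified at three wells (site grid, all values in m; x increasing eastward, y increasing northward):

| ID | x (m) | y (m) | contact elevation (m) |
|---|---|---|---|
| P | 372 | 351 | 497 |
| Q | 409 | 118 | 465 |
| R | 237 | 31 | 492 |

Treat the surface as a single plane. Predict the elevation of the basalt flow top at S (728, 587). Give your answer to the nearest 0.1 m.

446.9 m

Let the plane be z = a·x + b·y + c.
Q−P: 37a − 233b = −32;  R−P: −135a − 320b = −5.
Solving gives a = −0.20961, b = 0.10405.
Then c = 497 − a·372 − b·351 = 538.45.
At (728, 587): z = −152.6 + 61.1 + 538.45 = 446.9 m.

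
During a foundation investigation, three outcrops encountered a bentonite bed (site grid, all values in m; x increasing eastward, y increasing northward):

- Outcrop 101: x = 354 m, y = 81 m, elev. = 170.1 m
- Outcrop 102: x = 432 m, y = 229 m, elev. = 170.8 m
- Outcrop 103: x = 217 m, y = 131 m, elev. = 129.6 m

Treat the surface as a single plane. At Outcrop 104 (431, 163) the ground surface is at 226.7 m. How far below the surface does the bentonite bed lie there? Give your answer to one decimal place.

47.8 m

Two edge vectors: Outcrop 101→Outcrop 102 = (78, 148, 0.7), Outcrop 101→Outcrop 103 = (-137, 50, -40.5).
Normal n = (Outcrop 101→Outcrop 102) × (Outcrop 101→Outcrop 103) = (-6029, 3063.1, 24176).
So ∂z/∂x = −n_x/n_z = 0.24938 and ∂z/∂y = −n_y/n_z = −0.12670.
Intercept c from Outcrop 101: 170.1 − 88.28 + 10.26 = 92.08.
At (431, 163): z_contact = 107.48 − 20.65 + 92.08 = 178.91 m.
Depth below ground = 226.7 − 178.91 = 47.8 m.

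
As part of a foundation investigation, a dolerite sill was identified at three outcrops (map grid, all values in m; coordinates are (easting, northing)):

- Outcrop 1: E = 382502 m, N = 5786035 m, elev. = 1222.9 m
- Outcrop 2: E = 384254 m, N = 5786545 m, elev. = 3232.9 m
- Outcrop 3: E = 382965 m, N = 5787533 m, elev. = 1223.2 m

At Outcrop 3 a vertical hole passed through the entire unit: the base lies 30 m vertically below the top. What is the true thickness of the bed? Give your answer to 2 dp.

Two edge vectors: Outcrop 1→Outcrop 2 = (1752, 510, 2010), Outcrop 1→Outcrop 3 = (463, 1498, 0.3).
Normal n = (Outcrop 1→Outcrop 2) × (Outcrop 1→Outcrop 3) = (-3010827, 930104.4, 2388366).
So ∂z/∂E = −n_x/n_z = 1.26062 and ∂z/∂N = −n_y/n_z = −0.38943.
|∇z| = √(a²+b²) = 1.31940, so dip δ = arctan(1.31940) = 52.84°.
True thickness = vertical thickness × cos δ = 30 × cos 52.84° = 18.12 m.

18.12 m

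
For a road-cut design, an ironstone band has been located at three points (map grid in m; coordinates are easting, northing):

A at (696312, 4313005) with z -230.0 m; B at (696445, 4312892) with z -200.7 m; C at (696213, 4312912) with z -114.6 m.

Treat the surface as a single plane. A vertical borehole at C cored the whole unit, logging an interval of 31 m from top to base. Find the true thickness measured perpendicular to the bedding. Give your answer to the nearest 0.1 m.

23.2 m

Two edge vectors: A→B = (133, -113, 29.3), A→C = (-99, -93, 115.4).
Normal n = (A→B) × (A→C) = (-10315.3, -18248.9, -23556).
So ∂z/∂easting = −n_x/n_z = −0.43791 and ∂z/∂northing = −n_y/n_z = −0.77470.
|∇z| = √(a²+b²) = 0.88990, so dip δ = arctan(0.88990) = 41.67°.
True thickness = vertical thickness × cos δ = 31 × cos 41.67° = 23.2 m.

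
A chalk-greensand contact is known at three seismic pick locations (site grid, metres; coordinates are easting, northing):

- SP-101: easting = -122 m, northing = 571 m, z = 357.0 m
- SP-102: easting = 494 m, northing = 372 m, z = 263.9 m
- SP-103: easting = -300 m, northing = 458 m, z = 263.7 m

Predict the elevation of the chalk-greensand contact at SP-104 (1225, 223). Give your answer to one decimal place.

214.9 m

Two edge vectors: SP-101→SP-102 = (616, -199, -93.1), SP-101→SP-103 = (-178, -113, -93.3).
Normal n = (SP-101→SP-102) × (SP-101→SP-103) = (8046.4, 74044.6, -105030).
So ∂z/∂easting = −n_x/n_z = 0.076610 and ∂z/∂northing = −n_y/n_z = 0.704985.
Intercept c from SP-101: 357 + 9.35 − 402.55 = −36.20.
At (1225, 223): z = 93.8 + 157.2 − 36.20 = 214.9 m.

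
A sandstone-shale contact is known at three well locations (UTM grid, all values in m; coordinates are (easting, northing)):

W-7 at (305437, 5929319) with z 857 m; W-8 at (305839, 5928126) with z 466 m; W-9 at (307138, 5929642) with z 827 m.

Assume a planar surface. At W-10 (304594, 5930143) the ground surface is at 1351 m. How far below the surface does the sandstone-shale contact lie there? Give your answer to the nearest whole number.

Two edge vectors: W-7→W-8 = (402, -1193, -391), W-7→W-9 = (1701, 323, -30).
Normal n = (W-7→W-8) × (W-7→W-9) = (162083, -653031, 2159139).
So ∂z/∂E = −n_x/n_z = −0.07506835 and ∂z/∂N = −n_y/n_z = 0.30244973.
Intercept c from W-7: 857 + 22928.65 − 1793320.91 = −1769535.26.
At (304594, 5930143): z_contact = −22865.4 + 1793570.1 − 1769535.26 = 1169.5 m.
Depth below ground = 1351 − 1169.5 = 181 m.

181 m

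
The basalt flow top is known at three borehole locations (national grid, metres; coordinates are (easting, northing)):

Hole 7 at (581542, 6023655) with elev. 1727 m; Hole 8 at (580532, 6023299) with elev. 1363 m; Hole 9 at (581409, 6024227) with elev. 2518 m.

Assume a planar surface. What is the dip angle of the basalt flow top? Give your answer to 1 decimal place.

53.7°

Two edge vectors: Hole 7→Hole 8 = (-1010, -356, -364), Hole 7→Hole 9 = (-133, 572, 791).
Normal n = (Hole 7→Hole 8) × (Hole 7→Hole 9) = (-73388, 847322, -625068).
So ∂z/∂E = −n_x/n_z = −0.11741 and ∂z/∂N = −n_y/n_z = 1.35557.
Gradient magnitude |∇z| = √(a² + b²) = √(0.01378 + 1.83756) = 1.36064.
True dip = arctan(1.36064) = 53.7°, dipping toward S (azimuth ≈ 175°).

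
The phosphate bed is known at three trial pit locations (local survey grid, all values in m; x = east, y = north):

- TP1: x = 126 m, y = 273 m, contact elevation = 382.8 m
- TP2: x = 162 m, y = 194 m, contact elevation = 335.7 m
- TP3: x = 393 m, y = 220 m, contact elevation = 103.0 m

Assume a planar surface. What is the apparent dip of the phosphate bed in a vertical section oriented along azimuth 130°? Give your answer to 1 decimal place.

Let the plane be z = a·x + b·y + c.
TP2−TP1: 36a − 79b = −47.1;  TP3−TP1: 267a − 53b = −279.8.
Solving gives a = −1.02204, b = 0.13046.
Unit vector along 130° is (sin 130°, cos 130°) = (0.7660, -0.6428).
Slope in that direction = a·(0.7660) + b·(-0.6428) = −0.86679.
Apparent dip = arctan|0.86679| = 40.9° (true dip is 45.9°, so apparent ≤ true as expected).

40.9°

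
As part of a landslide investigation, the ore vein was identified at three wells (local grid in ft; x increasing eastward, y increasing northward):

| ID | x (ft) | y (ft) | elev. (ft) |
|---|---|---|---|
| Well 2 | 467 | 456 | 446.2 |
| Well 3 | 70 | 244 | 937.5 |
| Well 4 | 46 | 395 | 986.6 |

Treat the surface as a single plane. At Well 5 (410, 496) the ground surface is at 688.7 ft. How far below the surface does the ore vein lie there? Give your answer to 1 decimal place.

163.6 ft

Let the plane be z = a·x + b·y + c.
Well 3−Well 2: −397a − 212b = 491.3;  Well 4−Well 2: −421a − 61b = 540.4.
Solving gives a = −1.30077, b = 0.11842.
Then c = 446.2 − a·467 − b·456 = 999.66.
At (410, 496): z_contact = −533.32 + 58.74 + 999.66 = 525.08 ft.
Depth below ground = 688.7 − 525.08 = 163.6 ft.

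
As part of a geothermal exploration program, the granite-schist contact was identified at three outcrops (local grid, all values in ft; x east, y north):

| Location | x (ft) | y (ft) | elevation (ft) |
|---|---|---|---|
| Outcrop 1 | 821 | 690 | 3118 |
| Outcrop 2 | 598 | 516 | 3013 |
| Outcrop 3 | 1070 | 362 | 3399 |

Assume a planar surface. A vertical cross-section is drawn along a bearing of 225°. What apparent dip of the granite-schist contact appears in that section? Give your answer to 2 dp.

Let the plane be z = a·x + b·y + c.
Outcrop 2−Outcrop 1: −223a − 174b = −105;  Outcrop 3−Outcrop 1: 249a − 328b = 281.
Solving gives a = 0.71550, b = −0.31354.
Unit vector along 225° is (sin 225°, cos 225°) = (-0.7071, -0.7071).
Slope in that direction = a·(-0.7071) + b·(-0.7071) = −0.28423.
Apparent dip = arctan|0.28423| = 15.87° (true dip is 38.0°, so apparent ≤ true as expected).

15.87°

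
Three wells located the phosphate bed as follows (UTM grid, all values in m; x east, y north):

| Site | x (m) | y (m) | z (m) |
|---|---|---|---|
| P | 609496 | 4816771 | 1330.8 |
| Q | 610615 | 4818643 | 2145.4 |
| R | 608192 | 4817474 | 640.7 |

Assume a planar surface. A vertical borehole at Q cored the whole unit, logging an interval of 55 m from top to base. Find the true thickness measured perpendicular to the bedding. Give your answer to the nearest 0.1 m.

Let the plane be z = a·x + b·y + c.
Q−P: 1119a + 1872b = 814.6;  R−P: −1304a + 703b = −690.1.
Solving gives a = 0.57766, b = 0.08985.
|∇z| = √(a²+b²) = 0.58460, so dip δ = arctan(0.58460) = 30.31°.
True thickness = vertical thickness × cos δ = 55 × cos 30.31° = 47.5 m.

47.5 m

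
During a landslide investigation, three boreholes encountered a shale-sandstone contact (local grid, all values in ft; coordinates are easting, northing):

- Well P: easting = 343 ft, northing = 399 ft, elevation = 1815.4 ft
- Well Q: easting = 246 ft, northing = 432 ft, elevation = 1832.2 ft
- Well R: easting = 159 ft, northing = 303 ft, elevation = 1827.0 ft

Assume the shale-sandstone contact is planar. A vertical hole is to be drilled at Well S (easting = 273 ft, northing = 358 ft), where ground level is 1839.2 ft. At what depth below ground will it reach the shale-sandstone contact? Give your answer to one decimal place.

Let the plane be z = a·easting + b·northing + c.
Well Q−Well P: −97a + 33b = 16.8;  Well R−Well P: −184a − 96b = 11.6.
Solving gives a = −0.12972, b = 0.12780.
Then c = 1815.4 − a·343 − b·399 = 1808.90.
At (273, 358): z_contact = −35.41 + 45.75 + 1808.90 = 1819.24 ft.
Depth below ground = 1839.2 − 1819.24 = 20.0 ft.

20.0 ft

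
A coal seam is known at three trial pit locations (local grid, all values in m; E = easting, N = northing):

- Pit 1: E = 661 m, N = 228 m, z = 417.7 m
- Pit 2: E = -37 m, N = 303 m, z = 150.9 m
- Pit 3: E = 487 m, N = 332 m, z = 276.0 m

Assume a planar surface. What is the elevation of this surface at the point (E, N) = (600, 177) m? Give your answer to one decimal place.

445.1 m

Two edge vectors: Pit 1→Pit 2 = (-698, 75, -266.8), Pit 1→Pit 3 = (-174, 104, -141.7).
Normal n = (Pit 1→Pit 2) × (Pit 1→Pit 3) = (17119.7, -52483.4, -59542).
So ∂z/∂E = −n_x/n_z = 0.28752 and ∂z/∂N = −n_y/n_z = −0.88145.
Intercept c from Pit 1: 417.7 − 190.05 + 200.97 = 428.62.
At (600, 177): z = 172.5 − 156.0 + 428.62 = 445.1 m.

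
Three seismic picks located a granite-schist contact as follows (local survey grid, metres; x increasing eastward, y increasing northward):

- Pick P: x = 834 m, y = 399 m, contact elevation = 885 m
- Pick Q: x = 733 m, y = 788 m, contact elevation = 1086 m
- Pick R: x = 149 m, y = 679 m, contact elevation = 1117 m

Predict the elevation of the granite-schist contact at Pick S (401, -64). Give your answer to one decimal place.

Let the plane be z = a·x + b·y + c.
Pick Q−Pick P: −101a + 389b = 201;  Pick R−Pick P: −685a + 280b = 232.
Solving gives a = −0.14261, b = 0.47968.
Then c = 885 − a·834 − b·399 = 812.55.
At (401, -64): z = −57.2 − 30.7 + 812.55 = 724.7 m.

724.7 m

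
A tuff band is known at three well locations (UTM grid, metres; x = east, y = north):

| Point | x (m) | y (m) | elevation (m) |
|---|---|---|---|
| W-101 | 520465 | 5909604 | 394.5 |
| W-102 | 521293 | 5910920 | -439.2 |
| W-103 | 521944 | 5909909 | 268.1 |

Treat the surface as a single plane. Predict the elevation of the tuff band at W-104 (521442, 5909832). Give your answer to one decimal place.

Let the plane be z = a·x + b·y + c.
W-102−W-101: 828a + 1316b = −833.7;  W-103−W-101: 1479a + 305b = −126.4.
Solving gives a = 0.051915724, b = −0.666174939.
Then c = 394.5 − a·520465 − b·5909604 = 3910204.27.
At (521442, 5909832): z = 27071.0 − 3936982.0 + 3910204.27 = 293.3 m.

293.3 m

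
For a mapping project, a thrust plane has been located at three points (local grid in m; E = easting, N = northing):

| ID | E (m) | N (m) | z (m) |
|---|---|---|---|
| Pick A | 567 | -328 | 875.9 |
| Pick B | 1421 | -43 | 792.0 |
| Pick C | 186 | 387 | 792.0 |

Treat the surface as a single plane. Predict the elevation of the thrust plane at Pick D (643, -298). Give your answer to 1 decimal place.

867.8 m

Let the plane be z = a·E + b·N + c.
Pick B−Pick A: 854a + 285b = −83.9;  Pick C−Pick A: −381a + 715b = −83.9.
Solving gives a = −0.050163, b = −0.144073.
Then c = 875.9 − a·567 − b·-328 = 857.09.
At (643, -298): z = −32.3 + 42.9 + 857.09 = 867.8 m.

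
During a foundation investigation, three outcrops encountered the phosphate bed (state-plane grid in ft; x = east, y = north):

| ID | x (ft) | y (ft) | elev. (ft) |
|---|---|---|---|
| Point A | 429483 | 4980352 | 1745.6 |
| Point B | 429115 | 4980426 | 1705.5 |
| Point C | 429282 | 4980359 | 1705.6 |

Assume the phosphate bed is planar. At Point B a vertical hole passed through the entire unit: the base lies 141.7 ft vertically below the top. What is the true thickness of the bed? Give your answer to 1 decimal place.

Let the plane be z = a·x + b·y + c.
Point B−Point A: −368a + 74b = −40.1;  Point C−Point A: −201a + 7b = −40.
Solving gives a = 0.21786, b = 0.54154.
|∇z| = √(a²+b²) = 0.58372, so dip δ = arctan(0.58372) = 30.27°.
True thickness = vertical thickness × cos δ = 141.7 × cos 30.27° = 122.4 ft.

122.4 ft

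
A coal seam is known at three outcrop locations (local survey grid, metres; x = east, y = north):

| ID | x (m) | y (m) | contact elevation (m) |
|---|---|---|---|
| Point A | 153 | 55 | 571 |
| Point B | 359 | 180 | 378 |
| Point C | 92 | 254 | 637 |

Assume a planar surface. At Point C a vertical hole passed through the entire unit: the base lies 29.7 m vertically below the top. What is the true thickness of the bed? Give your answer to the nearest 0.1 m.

21.4 m

Two edge vectors: Point A→Point B = (206, 125, -193), Point A→Point C = (-61, 199, 66).
Normal n = (Point A→Point B) × (Point A→Point C) = (46657, -1823, 48619).
So ∂z/∂x = −n_x/n_z = −0.95965 and ∂z/∂y = −n_y/n_z = 0.03750.
|∇z| = √(a²+b²) = 0.96038, so dip δ = arctan(0.96038) = 43.84°.
True thickness = vertical thickness × cos δ = 29.7 × cos 43.84° = 21.4 m.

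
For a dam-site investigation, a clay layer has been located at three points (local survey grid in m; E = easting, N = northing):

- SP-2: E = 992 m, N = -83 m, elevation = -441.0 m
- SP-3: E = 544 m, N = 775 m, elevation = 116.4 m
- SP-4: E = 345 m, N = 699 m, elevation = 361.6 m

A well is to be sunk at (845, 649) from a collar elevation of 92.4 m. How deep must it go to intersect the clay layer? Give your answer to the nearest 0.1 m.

Let the plane be z = a·E + b·N + c.
SP-3−SP-2: −448a + 858b = 557.4;  SP-4−SP-2: −647a + 782b = 802.6.
Solving gives a = −1.23416, b = 0.00524.
Then c = -441 − a·992 − b·-83 = 783.72.
At (845, 649): z_contact = −1042.87 + 3.40 + 783.72 = -255.74 m.
Depth below ground = 92.4 − (-255.74) = 348.1 m.

348.1 m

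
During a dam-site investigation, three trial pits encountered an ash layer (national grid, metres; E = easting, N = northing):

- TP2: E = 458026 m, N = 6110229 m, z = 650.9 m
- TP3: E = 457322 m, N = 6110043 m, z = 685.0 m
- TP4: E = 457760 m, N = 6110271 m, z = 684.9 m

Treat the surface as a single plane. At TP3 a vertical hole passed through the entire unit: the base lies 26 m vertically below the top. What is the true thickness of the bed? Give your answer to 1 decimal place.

Let the plane be z = a·E + b·N + c.
TP3−TP2: −704a − 186b = 34.1;  TP4−TP2: −266a + 42b = 34.
Solving gives a = −0.09813, b = 0.18806.
|∇z| = √(a²+b²) = 0.21212, so dip δ = arctan(0.21212) = 11.98°.
True thickness = vertical thickness × cos δ = 26 × cos 11.98° = 25.4 m.

25.4 m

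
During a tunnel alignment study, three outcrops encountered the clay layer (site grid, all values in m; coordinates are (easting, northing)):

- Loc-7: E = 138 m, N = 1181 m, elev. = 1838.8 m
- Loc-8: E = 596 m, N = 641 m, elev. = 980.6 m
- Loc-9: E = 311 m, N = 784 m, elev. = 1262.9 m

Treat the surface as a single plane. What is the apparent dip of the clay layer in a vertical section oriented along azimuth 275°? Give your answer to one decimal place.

24.2°

Two edge vectors: Loc-7→Loc-8 = (458, -540, -858.2), Loc-7→Loc-9 = (173, -397, -575.9).
Normal n = (Loc-7→Loc-8) × (Loc-7→Loc-9) = (-29719.4, 115293.6, -88406).
So ∂z/∂E = −n_x/n_z = −0.33617 and ∂z/∂N = −n_y/n_z = 1.30414.
Unit vector along 275° is (sin 275°, cos 275°) = (-0.9962, 0.0872).
Slope in that direction = a·(-0.9962) + b·(0.0872) = 0.44855.
Apparent dip = arctan|0.44855| = 24.2° (true dip is 53.4°, so apparent ≤ true as expected).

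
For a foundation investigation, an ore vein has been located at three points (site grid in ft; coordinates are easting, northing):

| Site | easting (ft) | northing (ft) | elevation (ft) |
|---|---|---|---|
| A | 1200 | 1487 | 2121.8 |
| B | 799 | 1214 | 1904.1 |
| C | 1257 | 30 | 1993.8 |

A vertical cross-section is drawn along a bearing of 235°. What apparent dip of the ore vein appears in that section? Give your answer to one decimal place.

24.1°

Let the plane be z = a·easting + b·northing + c.
B−A: −401a − 273b = −217.7;  C−A: 57a − 1457b = −128.
Solving gives a = 0.47055, b = 0.10626.
Unit vector along 235° is (sin 235°, cos 235°) = (-0.8192, -0.5736).
Slope in that direction = a·(-0.8192) + b·(-0.5736) = −0.44640.
Apparent dip = arctan|0.44640| = 24.1° (true dip is 25.8°, so apparent ≤ true as expected).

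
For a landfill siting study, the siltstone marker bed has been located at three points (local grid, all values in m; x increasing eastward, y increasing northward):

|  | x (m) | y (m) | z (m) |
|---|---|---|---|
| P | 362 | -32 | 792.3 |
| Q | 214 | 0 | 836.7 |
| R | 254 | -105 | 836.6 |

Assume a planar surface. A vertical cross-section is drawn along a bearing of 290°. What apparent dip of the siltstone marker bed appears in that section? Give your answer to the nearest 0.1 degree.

Let the plane be z = a·x + b·y + c.
Q−P: −148a + 32b = 44.4;  R−P: −108a − 73b = 44.3.
Solving gives a = −0.32670, b = −0.12351.
Unit vector along 290° is (sin 290°, cos 290°) = (-0.9397, 0.3420).
Slope in that direction = a·(-0.9397) + b·(0.3420) = 0.26476.
Apparent dip = arctan|0.26476| = 14.8° (true dip is 19.3°, so apparent ≤ true as expected).

14.8°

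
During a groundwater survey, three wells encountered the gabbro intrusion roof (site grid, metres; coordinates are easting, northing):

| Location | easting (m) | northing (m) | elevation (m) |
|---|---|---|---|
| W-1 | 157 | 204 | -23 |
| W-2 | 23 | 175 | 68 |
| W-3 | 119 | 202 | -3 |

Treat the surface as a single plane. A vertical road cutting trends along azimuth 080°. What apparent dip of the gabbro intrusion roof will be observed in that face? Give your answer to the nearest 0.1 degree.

Two edge vectors: W-1→W-2 = (-134, -29, 91), W-1→W-3 = (-38, -2, 20).
Normal n = (W-1→W-2) × (W-1→W-3) = (-398, -778, -834).
So ∂z/∂easting = −n_x/n_z = −0.47722 and ∂z/∂northing = −n_y/n_z = −0.93285.
Unit vector along 080° is (sin 80°, cos 80°) = (0.9848, 0.1736).
Slope in that direction = a·(0.9848) + b·(0.1736) = −0.63196.
Apparent dip = arctan|0.63196| = 32.3° (true dip is 46.3°, so apparent ≤ true as expected).

32.3°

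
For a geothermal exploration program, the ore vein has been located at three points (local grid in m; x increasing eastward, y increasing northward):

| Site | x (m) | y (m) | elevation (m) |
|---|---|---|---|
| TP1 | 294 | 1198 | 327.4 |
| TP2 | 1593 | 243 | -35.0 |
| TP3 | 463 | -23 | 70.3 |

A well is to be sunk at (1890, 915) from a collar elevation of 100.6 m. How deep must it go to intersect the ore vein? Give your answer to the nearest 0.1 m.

48.0 m

Two edge vectors: TP1→TP2 = (1299, -955, -362.4), TP1→TP3 = (169, -1221, -257.1).
Normal n = (TP1→TP2) × (TP1→TP3) = (-196959.9, 272727.3, -1424684).
So ∂z/∂x = −n_x/n_z = −0.138248 and ∂z/∂y = −n_y/n_z = 0.191430.
Intercept c from TP1: 327.4 + 40.64 − 229.33 = 138.71.
At (1890, 915): z_contact = −261.29 + 175.16 + 138.71 = 52.58 m.
Depth below ground = 100.6 − 52.58 = 48.0 m.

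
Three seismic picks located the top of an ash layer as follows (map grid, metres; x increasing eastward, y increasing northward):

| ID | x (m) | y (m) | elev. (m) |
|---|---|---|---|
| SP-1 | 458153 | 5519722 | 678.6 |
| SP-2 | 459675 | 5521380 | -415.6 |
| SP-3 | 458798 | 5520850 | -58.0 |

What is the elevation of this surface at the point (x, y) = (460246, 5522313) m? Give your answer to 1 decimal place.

Let the plane be z = a·x + b·y + c.
SP-2−SP-1: 1522a + 1658b = −1094.2;  SP-3−SP-1: 645a + 1128b = −736.6.
Solving gives a = −0.020041211, b = −0.641554450.
Then c = 678.6 − a·458153 − b·5519722 = 3551062.75.
At (460246, 5522313): z = −9223.9 − 3542864.5 + 3551062.75 = -1025.6 m.

-1025.6 m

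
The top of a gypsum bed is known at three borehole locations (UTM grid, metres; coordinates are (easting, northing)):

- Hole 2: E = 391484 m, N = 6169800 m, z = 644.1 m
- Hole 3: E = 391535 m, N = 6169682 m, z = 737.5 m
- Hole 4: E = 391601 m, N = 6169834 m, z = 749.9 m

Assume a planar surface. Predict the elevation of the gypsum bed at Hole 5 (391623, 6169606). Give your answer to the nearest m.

853 m

Let the plane be z = a·E + b·N + c.
Hole 3−Hole 2: 51a − 118b = 93.4;  Hole 4−Hole 2: 117a + 34b = 105.8.
Solving gives a = 1.00772201, b = −0.35598456.
Then c = 644.1 − a·391484 − b·6169800 = 1802490.57.
At (391623, 6169606): z = 394647.1 − 2196284.5 + 1802490.57 = 853.2 m.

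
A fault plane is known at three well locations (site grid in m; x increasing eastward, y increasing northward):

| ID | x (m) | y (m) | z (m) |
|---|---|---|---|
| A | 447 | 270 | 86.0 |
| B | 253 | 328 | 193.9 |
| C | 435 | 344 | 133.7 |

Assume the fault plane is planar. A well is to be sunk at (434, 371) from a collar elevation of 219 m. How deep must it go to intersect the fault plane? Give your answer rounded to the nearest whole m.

Two edge vectors: A→B = (-194, 58, 107.9), A→C = (-12, 74, 47.7).
Normal n = (A→B) × (A→C) = (-5218, 7959, -13660).
So ∂z/∂x = −n_x/n_z = −0.38199 and ∂z/∂y = −n_y/n_z = 0.58265.
Intercept c from A: 86 + 170.75 − 157.32 = 99.43.
At (434, 371): z_contact = −165.8 + 216.2 + 99.43 = 149.8 m.
Depth below ground = 219 − 149.8 = 69 m.

69 m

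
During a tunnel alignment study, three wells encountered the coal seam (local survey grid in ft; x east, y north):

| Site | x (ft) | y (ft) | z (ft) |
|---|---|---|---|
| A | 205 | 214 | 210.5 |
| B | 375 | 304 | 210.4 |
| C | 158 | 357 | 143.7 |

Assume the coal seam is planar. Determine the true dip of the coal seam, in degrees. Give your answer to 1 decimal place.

Let the plane be z = a·x + b·y + c.
B−A: 170a + 90b = −0.1;  C−A: −47a + 143b = −66.8.
Solving gives a = 0.21015, b = −0.39806.
Gradient magnitude |∇z| = √(a² + b²) = √(0.04416 + 0.15845) = 0.45013.
True dip = arctan(0.45013) = 24.2°, dipping toward NNW (azimuth ≈ 332°).

24.2°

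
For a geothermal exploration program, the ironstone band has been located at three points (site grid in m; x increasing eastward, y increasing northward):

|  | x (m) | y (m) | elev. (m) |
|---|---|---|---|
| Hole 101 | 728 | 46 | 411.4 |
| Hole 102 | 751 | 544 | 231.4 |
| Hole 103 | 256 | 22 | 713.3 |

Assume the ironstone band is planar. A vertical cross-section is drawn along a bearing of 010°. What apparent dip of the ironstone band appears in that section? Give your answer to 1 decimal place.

Two edge vectors: Hole 101→Hole 102 = (23, 498, -180), Hole 101→Hole 103 = (-472, -24, 301.9).
Normal n = (Hole 101→Hole 102) × (Hole 101→Hole 103) = (146026.2, 78016.3, 234504).
So ∂z/∂x = −n_x/n_z = −0.62270 and ∂z/∂y = −n_y/n_z = −0.33269.
Unit vector along 010° is (sin 10°, cos 10°) = (0.1736, 0.9848).
Slope in that direction = a·(0.1736) + b·(0.9848) = −0.43576.
Apparent dip = arctan|0.43576| = 23.5° (true dip is 35.2°, so apparent ≤ true as expected).

23.5°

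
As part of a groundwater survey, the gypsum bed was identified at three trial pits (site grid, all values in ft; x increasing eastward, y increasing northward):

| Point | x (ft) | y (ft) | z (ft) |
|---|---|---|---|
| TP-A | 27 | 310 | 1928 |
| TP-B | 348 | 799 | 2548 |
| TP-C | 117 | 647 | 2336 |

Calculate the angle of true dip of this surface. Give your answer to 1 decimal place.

Let the plane be z = a·x + b·y + c.
TP-B−TP-A: 321a + 489b = 620;  TP-C−TP-A: 90a + 337b = 408.
Solving gives a = 0.14693, b = 1.17144.
Gradient magnitude |∇z| = √(a² + b²) = √(0.02159 + 1.37228) = 1.18062.
True dip = arctan(1.18062) = 49.7°, dipping toward S (azimuth ≈ 187°).

49.7°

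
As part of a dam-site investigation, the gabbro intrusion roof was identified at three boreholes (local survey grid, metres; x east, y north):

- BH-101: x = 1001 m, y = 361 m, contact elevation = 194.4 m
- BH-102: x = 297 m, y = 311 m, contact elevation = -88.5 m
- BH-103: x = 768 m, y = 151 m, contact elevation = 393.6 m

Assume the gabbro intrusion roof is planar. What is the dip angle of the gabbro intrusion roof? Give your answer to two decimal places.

57.95°

Two edge vectors: BH-101→BH-102 = (-704, -50, -282.9), BH-101→BH-103 = (-233, -210, 199.2).
Normal n = (BH-101→BH-102) × (BH-101→BH-103) = (-69369, 206152.5, 136190).
So ∂z/∂x = −n_x/n_z = 0.50935 and ∂z/∂y = −n_y/n_z = −1.51371.
Gradient magnitude |∇z| = √(a² + b²) = √(0.25944 + 2.29133) = 1.59711.
True dip = arctan(1.59711) = 57.95°, dipping toward NNW (azimuth ≈ 341°).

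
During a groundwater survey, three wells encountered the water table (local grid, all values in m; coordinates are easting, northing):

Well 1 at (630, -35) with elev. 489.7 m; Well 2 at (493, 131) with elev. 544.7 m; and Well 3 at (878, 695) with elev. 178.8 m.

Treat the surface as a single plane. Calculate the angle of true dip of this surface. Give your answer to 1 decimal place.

Let the plane be z = a·easting + b·northing + c.
Well 2−Well 1: −137a + 166b = 55;  Well 3−Well 1: 248a + 730b = −310.9.
Solving gives a = −0.64996, b = −0.20508.
Gradient magnitude |∇z| = √(a² + b²) = √(0.42244 + 0.04206) = 0.68154.
True dip = arctan(0.68154) = 34.3°, dipping toward ENE (azimuth ≈ 072°).

34.3°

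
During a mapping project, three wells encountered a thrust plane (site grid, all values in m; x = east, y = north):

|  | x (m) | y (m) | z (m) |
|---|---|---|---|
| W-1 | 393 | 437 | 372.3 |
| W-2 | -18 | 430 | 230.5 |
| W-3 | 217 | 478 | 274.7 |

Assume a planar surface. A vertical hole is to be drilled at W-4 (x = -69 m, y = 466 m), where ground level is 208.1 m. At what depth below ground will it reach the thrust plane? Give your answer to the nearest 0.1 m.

26.1 m

Let the plane be z = a·x + b·y + c.
W-2−W-1: −411a − 7b = −141.8;  W-3−W-1: −176a + 41b = −97.6.
Solving gives a = 0.35929, b = −0.83818.
Then c = 372.3 − a·393 − b·437 = 597.38.
At (-69, 466): z_contact = −24.79 − 390.59 + 597.38 = 182.00 m.
Depth below ground = 208.1 − 182.00 = 26.1 m.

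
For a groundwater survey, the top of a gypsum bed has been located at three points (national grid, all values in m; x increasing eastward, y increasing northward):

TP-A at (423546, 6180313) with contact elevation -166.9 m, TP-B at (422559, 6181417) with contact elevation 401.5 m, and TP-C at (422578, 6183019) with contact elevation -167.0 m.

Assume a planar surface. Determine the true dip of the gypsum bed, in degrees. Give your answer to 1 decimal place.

Let the plane be z = a·x + b·y + c.
TP-B−TP-A: −987a + 1104b = 568.4;  TP-C−TP-A: −968a + 2706b = −0.1.
Solving gives a = −0.96009, b = −0.34348.
Gradient magnitude |∇z| = √(a² + b²) = √(0.92176 + 0.11798) = 1.01968.
True dip = arctan(1.01968) = 45.6°, dipping toward ENE (azimuth ≈ 070°).

45.6°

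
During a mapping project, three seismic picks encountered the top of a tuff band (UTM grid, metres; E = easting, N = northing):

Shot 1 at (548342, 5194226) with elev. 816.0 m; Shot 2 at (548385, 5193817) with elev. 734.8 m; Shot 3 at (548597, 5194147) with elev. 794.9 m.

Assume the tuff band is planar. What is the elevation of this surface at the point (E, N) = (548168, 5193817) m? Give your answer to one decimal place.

739.6 m

Two edge vectors: Shot 1→Shot 2 = (43, -409, -81.2), Shot 1→Shot 3 = (255, -79, -21.1).
Normal n = (Shot 1→Shot 2) × (Shot 1→Shot 3) = (2215.1, -19798.7, 100898).
So ∂z/∂E = −n_x/n_z = −0.021953854 and ∂z/∂N = −n_y/n_z = 0.196224900.
Intercept c from Shot 1: 816 + 12038.22 − 1019236.48 = −1006382.26.
At (548168, 5193817): z = −12034.4 + 1019156.2 − 1006382.26 = 739.6 m.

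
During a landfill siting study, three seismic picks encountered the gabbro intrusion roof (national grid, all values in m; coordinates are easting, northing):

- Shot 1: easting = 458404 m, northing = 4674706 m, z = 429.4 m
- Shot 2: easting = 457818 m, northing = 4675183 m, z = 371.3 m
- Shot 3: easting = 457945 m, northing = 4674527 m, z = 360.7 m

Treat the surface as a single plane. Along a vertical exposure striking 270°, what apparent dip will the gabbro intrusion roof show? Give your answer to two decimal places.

7.59°

Two edge vectors: Shot 1→Shot 2 = (-586, 477, -58.1), Shot 1→Shot 3 = (-459, -179, -68.7).
Normal n = (Shot 1→Shot 2) × (Shot 1→Shot 3) = (-43169.8, -13590.3, 323837).
So ∂z/∂easting = −n_x/n_z = 0.13331 and ∂z/∂northing = −n_y/n_z = 0.04197.
Unit vector along 270° is (sin 270°, cos 270°) = (-1.0000, -0.0000).
Slope in that direction = a·(-1.0000) + b·(-0.0000) = −0.13331.
Apparent dip = arctan|0.13331| = 7.59° (true dip is 8.0°, so apparent ≤ true as expected).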